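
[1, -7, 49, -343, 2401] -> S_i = 1*-7^i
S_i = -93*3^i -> [-93, -279, -837, -2511, -7533]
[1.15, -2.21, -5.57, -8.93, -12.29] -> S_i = 1.15 + -3.36*i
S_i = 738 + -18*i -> [738, 720, 702, 684, 666]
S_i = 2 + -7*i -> [2, -5, -12, -19, -26]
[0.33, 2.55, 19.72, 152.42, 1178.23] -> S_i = 0.33*7.73^i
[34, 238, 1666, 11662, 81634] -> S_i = 34*7^i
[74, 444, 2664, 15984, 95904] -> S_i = 74*6^i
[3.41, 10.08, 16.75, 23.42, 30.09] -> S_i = 3.41 + 6.67*i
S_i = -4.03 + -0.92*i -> [-4.03, -4.95, -5.87, -6.79, -7.71]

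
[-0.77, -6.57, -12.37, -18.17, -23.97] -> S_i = -0.77 + -5.80*i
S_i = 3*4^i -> [3, 12, 48, 192, 768]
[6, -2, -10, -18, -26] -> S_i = 6 + -8*i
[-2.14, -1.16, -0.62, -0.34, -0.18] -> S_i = -2.14*0.54^i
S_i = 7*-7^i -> [7, -49, 343, -2401, 16807]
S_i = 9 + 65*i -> [9, 74, 139, 204, 269]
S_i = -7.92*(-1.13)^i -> [-7.92, 8.95, -10.11, 11.43, -12.91]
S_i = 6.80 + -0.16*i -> [6.8, 6.64, 6.48, 6.32, 6.16]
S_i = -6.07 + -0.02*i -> [-6.07, -6.09, -6.11, -6.13, -6.15]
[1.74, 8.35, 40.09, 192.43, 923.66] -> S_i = 1.74*4.80^i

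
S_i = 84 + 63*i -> [84, 147, 210, 273, 336]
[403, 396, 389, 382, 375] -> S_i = 403 + -7*i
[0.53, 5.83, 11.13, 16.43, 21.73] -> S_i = 0.53 + 5.30*i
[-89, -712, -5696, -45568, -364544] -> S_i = -89*8^i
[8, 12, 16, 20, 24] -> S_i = 8 + 4*i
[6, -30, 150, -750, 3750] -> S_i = 6*-5^i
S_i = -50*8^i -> [-50, -400, -3200, -25600, -204800]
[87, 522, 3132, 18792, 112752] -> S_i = 87*6^i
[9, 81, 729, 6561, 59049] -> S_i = 9*9^i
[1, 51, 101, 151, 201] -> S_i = 1 + 50*i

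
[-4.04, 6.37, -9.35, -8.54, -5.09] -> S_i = Random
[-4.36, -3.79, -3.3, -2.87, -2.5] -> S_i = -4.36*0.87^i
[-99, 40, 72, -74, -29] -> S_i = Random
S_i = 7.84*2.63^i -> [7.84, 20.62, 54.23, 142.62, 375.09]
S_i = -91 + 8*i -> [-91, -83, -75, -67, -59]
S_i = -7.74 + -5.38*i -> [-7.74, -13.12, -18.5, -23.88, -29.26]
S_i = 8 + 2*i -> [8, 10, 12, 14, 16]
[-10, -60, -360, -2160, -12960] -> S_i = -10*6^i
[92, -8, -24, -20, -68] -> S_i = Random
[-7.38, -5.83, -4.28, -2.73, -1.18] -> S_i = -7.38 + 1.55*i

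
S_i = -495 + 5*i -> [-495, -490, -485, -480, -475]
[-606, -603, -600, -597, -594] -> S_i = -606 + 3*i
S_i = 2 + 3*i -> [2, 5, 8, 11, 14]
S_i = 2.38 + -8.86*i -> [2.38, -6.48, -15.34, -24.2, -33.06]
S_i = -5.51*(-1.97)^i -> [-5.51, 10.85, -21.38, 42.13, -82.99]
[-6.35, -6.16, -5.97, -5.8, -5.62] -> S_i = -6.35*0.97^i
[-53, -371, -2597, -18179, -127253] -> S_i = -53*7^i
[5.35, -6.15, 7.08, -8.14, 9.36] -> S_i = 5.35*(-1.15)^i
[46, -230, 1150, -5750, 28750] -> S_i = 46*-5^i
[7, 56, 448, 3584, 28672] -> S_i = 7*8^i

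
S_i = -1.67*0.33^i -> [-1.67, -0.55, -0.18, -0.06, -0.02]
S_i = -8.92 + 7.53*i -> [-8.92, -1.39, 6.14, 13.67, 21.2]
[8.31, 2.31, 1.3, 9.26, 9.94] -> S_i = Random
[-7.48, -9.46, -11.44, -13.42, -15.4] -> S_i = -7.48 + -1.98*i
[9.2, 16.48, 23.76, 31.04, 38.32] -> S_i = 9.20 + 7.28*i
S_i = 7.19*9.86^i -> [7.19, 70.89, 699.01, 6892.23, 67957.37]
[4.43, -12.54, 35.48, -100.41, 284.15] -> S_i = 4.43*(-2.83)^i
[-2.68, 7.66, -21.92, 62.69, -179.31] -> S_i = -2.68*(-2.86)^i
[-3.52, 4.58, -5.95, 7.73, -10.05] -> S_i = -3.52*(-1.30)^i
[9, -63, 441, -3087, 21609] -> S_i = 9*-7^i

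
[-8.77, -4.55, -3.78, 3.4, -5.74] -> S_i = Random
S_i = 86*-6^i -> [86, -516, 3096, -18576, 111456]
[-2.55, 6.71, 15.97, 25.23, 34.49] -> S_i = -2.55 + 9.26*i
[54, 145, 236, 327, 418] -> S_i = 54 + 91*i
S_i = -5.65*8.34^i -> [-5.65, -47.12, -392.99, -3277.53, -27334.6]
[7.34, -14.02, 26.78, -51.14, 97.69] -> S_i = 7.34*(-1.91)^i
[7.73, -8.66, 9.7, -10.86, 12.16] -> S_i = 7.73*(-1.12)^i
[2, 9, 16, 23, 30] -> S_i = 2 + 7*i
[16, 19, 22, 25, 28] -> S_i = 16 + 3*i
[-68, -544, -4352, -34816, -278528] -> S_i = -68*8^i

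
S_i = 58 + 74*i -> [58, 132, 206, 280, 354]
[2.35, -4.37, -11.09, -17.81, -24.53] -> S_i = 2.35 + -6.72*i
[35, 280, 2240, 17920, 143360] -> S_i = 35*8^i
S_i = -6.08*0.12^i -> [-6.08, -0.73, -0.09, -0.01, -0.0]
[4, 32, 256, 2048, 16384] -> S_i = 4*8^i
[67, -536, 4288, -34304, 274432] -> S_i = 67*-8^i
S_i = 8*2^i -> [8, 16, 32, 64, 128]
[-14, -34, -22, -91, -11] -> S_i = Random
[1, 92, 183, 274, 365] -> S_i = 1 + 91*i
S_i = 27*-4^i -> [27, -108, 432, -1728, 6912]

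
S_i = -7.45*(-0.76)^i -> [-7.45, 5.66, -4.3, 3.27, -2.49]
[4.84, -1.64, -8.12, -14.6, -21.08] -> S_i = 4.84 + -6.48*i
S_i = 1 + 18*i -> [1, 19, 37, 55, 73]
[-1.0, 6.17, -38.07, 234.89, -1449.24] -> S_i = -1.00*(-6.17)^i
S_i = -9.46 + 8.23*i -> [-9.46, -1.23, 7.0, 15.23, 23.46]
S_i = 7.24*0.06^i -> [7.24, 0.43, 0.03, 0.0, 0.0]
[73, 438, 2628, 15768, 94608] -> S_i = 73*6^i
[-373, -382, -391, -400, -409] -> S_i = -373 + -9*i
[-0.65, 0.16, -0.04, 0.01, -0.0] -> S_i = -0.65*(-0.24)^i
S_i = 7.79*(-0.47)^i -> [7.79, -3.66, 1.72, -0.81, 0.38]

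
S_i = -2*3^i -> [-2, -6, -18, -54, -162]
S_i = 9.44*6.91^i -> [9.44, 65.23, 450.74, 3114.63, 21522.08]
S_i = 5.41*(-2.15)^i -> [5.41, -11.63, 25.01, -53.77, 115.6]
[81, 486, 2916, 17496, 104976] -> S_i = 81*6^i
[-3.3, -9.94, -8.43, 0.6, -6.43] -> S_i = Random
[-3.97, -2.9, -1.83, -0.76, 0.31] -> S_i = -3.97 + 1.07*i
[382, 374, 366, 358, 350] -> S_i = 382 + -8*i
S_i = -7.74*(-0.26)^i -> [-7.74, 2.01, -0.52, 0.14, -0.04]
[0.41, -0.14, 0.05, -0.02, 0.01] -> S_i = 0.41*(-0.34)^i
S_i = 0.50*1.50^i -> [0.5, 0.75, 1.12, 1.69, 2.53]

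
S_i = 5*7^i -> [5, 35, 245, 1715, 12005]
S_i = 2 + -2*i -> [2, 0, -2, -4, -6]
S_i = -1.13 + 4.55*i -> [-1.13, 3.42, 7.97, 12.52, 17.07]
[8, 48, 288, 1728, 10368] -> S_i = 8*6^i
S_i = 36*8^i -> [36, 288, 2304, 18432, 147456]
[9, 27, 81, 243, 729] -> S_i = 9*3^i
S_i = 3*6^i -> [3, 18, 108, 648, 3888]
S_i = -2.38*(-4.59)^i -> [-2.38, 10.92, -50.14, 230.15, -1056.4]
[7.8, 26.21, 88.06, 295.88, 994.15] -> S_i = 7.80*3.36^i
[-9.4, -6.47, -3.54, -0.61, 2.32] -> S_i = -9.40 + 2.93*i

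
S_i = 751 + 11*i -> [751, 762, 773, 784, 795]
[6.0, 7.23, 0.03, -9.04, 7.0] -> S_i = Random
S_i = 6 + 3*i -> [6, 9, 12, 15, 18]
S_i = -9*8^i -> [-9, -72, -576, -4608, -36864]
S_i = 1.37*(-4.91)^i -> [1.37, -6.73, 33.03, -162.17, 796.24]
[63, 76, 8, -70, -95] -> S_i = Random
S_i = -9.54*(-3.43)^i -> [-9.54, 32.72, -112.24, 384.97, -1320.46]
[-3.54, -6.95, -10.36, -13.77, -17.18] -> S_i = -3.54 + -3.41*i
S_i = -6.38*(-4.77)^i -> [-6.38, 30.43, -145.16, 692.43, -3302.89]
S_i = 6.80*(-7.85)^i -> [6.8, -53.38, 419.03, -3289.41, 25821.86]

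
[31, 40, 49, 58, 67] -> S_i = 31 + 9*i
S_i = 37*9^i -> [37, 333, 2997, 26973, 242757]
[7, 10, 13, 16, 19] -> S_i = 7 + 3*i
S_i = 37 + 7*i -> [37, 44, 51, 58, 65]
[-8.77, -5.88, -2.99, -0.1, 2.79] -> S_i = -8.77 + 2.89*i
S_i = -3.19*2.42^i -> [-3.19, -7.72, -18.68, -45.21, -109.41]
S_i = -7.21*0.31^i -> [-7.21, -2.24, -0.69, -0.21, -0.07]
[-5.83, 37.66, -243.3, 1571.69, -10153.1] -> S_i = -5.83*(-6.46)^i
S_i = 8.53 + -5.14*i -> [8.53, 3.39, -1.75, -6.89, -12.03]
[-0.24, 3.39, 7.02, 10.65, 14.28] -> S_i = -0.24 + 3.63*i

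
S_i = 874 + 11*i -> [874, 885, 896, 907, 918]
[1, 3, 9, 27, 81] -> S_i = 1*3^i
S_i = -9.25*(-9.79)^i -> [-9.25, 90.56, -886.56, 8679.4, -84971.35]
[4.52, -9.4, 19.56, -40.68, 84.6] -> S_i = 4.52*(-2.08)^i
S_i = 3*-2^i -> [3, -6, 12, -24, 48]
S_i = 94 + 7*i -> [94, 101, 108, 115, 122]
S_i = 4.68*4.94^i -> [4.68, 23.12, 114.21, 564.19, 2787.11]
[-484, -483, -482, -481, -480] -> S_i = -484 + 1*i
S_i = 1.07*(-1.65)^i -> [1.07, -1.77, 2.91, -4.81, 7.93]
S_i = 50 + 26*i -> [50, 76, 102, 128, 154]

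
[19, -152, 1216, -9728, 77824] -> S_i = 19*-8^i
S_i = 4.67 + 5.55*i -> [4.67, 10.22, 15.77, 21.32, 26.87]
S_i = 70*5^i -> [70, 350, 1750, 8750, 43750]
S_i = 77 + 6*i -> [77, 83, 89, 95, 101]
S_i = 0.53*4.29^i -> [0.53, 2.27, 9.75, 41.85, 179.52]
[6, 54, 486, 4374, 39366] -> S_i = 6*9^i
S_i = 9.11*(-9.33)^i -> [9.11, -85.0, 793.02, -7398.83, 69031.13]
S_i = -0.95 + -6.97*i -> [-0.95, -7.92, -14.89, -21.86, -28.83]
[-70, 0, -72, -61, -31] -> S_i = Random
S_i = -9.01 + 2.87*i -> [-9.01, -6.14, -3.27, -0.4, 2.47]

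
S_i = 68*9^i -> [68, 612, 5508, 49572, 446148]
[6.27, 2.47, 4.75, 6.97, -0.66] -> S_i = Random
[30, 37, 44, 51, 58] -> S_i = 30 + 7*i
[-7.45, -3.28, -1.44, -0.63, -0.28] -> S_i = -7.45*0.44^i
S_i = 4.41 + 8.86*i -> [4.41, 13.27, 22.13, 30.99, 39.85]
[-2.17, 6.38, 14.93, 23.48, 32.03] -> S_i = -2.17 + 8.55*i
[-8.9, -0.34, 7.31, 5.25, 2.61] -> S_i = Random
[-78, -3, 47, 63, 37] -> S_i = Random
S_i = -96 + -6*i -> [-96, -102, -108, -114, -120]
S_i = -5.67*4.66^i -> [-5.67, -26.42, -123.13, -573.77, -2673.79]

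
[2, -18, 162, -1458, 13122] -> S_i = 2*-9^i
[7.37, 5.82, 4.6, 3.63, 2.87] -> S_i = 7.37*0.79^i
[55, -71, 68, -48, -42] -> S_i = Random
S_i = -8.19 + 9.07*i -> [-8.19, 0.88, 9.95, 19.02, 28.09]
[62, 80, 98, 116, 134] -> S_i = 62 + 18*i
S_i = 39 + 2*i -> [39, 41, 43, 45, 47]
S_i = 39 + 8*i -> [39, 47, 55, 63, 71]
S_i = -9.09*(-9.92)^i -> [-9.09, 90.17, -894.51, 8873.58, -88025.92]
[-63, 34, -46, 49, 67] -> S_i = Random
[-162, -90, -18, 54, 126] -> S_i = -162 + 72*i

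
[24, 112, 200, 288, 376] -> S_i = 24 + 88*i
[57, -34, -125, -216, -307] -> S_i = 57 + -91*i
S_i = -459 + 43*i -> [-459, -416, -373, -330, -287]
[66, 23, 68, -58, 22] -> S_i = Random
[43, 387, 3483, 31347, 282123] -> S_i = 43*9^i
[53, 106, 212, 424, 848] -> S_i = 53*2^i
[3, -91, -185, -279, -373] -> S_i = 3 + -94*i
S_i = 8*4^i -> [8, 32, 128, 512, 2048]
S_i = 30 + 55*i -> [30, 85, 140, 195, 250]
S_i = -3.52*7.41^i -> [-3.52, -26.08, -193.28, -1432.18, -10612.45]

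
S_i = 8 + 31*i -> [8, 39, 70, 101, 132]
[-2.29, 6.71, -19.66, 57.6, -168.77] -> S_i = -2.29*(-2.93)^i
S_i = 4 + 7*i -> [4, 11, 18, 25, 32]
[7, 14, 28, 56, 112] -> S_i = 7*2^i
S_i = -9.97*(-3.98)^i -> [-9.97, 39.68, -157.93, 628.56, -2501.66]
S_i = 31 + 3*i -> [31, 34, 37, 40, 43]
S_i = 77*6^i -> [77, 462, 2772, 16632, 99792]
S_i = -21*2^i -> [-21, -42, -84, -168, -336]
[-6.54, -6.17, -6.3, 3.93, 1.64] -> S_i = Random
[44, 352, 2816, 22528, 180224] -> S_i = 44*8^i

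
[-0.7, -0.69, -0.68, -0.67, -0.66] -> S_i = -0.70 + 0.01*i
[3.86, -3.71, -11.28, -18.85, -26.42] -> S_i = 3.86 + -7.57*i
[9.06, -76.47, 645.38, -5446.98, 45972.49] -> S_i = 9.06*(-8.44)^i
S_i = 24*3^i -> [24, 72, 216, 648, 1944]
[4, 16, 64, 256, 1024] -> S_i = 4*4^i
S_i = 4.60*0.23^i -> [4.6, 1.06, 0.24, 0.06, 0.01]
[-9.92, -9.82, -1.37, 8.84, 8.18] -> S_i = Random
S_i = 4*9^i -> [4, 36, 324, 2916, 26244]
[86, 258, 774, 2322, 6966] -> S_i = 86*3^i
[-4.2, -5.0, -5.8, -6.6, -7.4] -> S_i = -4.20 + -0.80*i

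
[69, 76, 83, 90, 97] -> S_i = 69 + 7*i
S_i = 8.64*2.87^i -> [8.64, 24.8, 71.17, 204.25, 586.19]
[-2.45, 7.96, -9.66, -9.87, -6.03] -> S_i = Random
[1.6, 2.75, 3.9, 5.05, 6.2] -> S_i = 1.60 + 1.15*i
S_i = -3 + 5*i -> [-3, 2, 7, 12, 17]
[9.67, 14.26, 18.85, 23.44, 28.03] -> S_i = 9.67 + 4.59*i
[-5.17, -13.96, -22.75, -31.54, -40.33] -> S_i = -5.17 + -8.79*i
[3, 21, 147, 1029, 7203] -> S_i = 3*7^i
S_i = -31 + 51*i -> [-31, 20, 71, 122, 173]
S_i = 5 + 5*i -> [5, 10, 15, 20, 25]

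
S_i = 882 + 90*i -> [882, 972, 1062, 1152, 1242]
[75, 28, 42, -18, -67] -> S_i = Random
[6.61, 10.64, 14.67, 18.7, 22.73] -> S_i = 6.61 + 4.03*i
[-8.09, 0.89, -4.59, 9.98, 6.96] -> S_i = Random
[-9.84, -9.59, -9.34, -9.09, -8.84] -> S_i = -9.84 + 0.25*i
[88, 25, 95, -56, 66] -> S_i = Random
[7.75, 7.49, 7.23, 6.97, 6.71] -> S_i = 7.75 + -0.26*i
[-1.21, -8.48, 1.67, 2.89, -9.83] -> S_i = Random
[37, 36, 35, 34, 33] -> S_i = 37 + -1*i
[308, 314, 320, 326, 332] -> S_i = 308 + 6*i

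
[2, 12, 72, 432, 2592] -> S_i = 2*6^i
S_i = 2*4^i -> [2, 8, 32, 128, 512]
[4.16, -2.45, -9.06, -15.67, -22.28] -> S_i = 4.16 + -6.61*i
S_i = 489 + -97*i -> [489, 392, 295, 198, 101]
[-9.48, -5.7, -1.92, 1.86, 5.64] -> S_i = -9.48 + 3.78*i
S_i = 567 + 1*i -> [567, 568, 569, 570, 571]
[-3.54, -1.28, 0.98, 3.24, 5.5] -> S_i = -3.54 + 2.26*i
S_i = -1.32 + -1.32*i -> [-1.32, -2.64, -3.96, -5.28, -6.6]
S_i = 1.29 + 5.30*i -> [1.29, 6.59, 11.89, 17.19, 22.49]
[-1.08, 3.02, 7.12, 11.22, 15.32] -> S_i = -1.08 + 4.10*i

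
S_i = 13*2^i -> [13, 26, 52, 104, 208]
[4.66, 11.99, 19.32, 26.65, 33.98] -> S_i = 4.66 + 7.33*i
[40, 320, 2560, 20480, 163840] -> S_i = 40*8^i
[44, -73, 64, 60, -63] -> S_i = Random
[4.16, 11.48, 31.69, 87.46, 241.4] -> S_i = 4.16*2.76^i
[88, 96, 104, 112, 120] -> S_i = 88 + 8*i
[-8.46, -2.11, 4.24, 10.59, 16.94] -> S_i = -8.46 + 6.35*i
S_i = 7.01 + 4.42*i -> [7.01, 11.43, 15.85, 20.27, 24.69]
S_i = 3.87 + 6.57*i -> [3.87, 10.44, 17.01, 23.58, 30.15]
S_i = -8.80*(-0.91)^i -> [-8.8, 8.01, -7.29, 6.63, -6.03]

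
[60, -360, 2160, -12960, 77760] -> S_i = 60*-6^i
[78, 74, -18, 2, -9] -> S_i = Random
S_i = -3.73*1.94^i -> [-3.73, -7.24, -14.04, -27.23, -52.83]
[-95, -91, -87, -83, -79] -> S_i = -95 + 4*i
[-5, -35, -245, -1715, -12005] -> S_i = -5*7^i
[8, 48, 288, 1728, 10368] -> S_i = 8*6^i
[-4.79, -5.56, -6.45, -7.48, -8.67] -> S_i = -4.79*1.16^i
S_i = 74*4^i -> [74, 296, 1184, 4736, 18944]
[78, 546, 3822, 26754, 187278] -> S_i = 78*7^i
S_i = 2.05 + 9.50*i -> [2.05, 11.55, 21.05, 30.55, 40.05]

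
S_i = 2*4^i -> [2, 8, 32, 128, 512]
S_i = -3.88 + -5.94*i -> [-3.88, -9.82, -15.76, -21.7, -27.64]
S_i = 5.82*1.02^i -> [5.82, 5.94, 6.06, 6.18, 6.3]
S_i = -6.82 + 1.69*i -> [-6.82, -5.13, -3.44, -1.75, -0.06]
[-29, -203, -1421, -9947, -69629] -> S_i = -29*7^i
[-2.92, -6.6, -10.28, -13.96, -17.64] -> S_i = -2.92 + -3.68*i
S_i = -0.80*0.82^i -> [-0.8, -0.66, -0.54, -0.44, -0.36]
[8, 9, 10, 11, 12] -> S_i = 8 + 1*i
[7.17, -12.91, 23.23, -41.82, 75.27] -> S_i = 7.17*(-1.80)^i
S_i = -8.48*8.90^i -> [-8.48, -75.47, -671.7, -5978.14, -53205.42]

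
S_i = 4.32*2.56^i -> [4.32, 11.06, 28.31, 72.48, 185.54]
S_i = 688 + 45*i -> [688, 733, 778, 823, 868]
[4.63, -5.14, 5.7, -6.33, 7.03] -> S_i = 4.63*(-1.11)^i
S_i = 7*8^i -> [7, 56, 448, 3584, 28672]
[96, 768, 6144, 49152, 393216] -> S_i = 96*8^i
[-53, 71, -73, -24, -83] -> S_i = Random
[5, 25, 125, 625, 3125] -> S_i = 5*5^i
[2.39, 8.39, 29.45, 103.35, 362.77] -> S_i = 2.39*3.51^i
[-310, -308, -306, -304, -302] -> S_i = -310 + 2*i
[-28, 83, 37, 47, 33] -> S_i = Random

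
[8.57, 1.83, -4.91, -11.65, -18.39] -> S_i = 8.57 + -6.74*i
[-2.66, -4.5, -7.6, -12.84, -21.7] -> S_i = -2.66*1.69^i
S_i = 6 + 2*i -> [6, 8, 10, 12, 14]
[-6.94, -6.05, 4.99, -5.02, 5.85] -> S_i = Random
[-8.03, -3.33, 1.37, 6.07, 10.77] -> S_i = -8.03 + 4.70*i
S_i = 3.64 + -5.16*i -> [3.64, -1.52, -6.68, -11.84, -17.0]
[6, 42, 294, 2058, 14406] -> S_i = 6*7^i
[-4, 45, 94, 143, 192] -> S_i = -4 + 49*i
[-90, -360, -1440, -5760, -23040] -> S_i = -90*4^i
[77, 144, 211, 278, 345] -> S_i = 77 + 67*i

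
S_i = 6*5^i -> [6, 30, 150, 750, 3750]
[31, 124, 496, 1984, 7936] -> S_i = 31*4^i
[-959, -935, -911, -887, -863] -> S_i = -959 + 24*i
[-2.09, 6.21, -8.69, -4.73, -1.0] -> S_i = Random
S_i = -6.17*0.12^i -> [-6.17, -0.74, -0.09, -0.01, -0.0]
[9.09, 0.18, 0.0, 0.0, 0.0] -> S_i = 9.09*0.02^i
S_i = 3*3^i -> [3, 9, 27, 81, 243]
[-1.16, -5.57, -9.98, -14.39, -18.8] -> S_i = -1.16 + -4.41*i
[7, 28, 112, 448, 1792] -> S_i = 7*4^i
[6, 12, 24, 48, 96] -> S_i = 6*2^i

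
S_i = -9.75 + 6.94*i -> [-9.75, -2.81, 4.13, 11.07, 18.01]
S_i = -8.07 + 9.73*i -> [-8.07, 1.66, 11.39, 21.12, 30.85]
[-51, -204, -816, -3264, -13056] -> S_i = -51*4^i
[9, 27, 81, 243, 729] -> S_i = 9*3^i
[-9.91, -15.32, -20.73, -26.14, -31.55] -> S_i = -9.91 + -5.41*i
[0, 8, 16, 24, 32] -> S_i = 0 + 8*i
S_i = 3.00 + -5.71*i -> [3.0, -2.71, -8.42, -14.13, -19.84]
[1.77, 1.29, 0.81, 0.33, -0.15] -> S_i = 1.77 + -0.48*i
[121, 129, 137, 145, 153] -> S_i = 121 + 8*i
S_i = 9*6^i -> [9, 54, 324, 1944, 11664]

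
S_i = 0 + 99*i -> [0, 99, 198, 297, 396]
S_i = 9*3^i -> [9, 27, 81, 243, 729]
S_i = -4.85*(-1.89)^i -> [-4.85, 9.17, -17.32, 32.74, -61.89]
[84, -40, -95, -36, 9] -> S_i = Random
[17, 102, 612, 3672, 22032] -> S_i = 17*6^i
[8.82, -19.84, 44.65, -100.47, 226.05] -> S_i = 8.82*(-2.25)^i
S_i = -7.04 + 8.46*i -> [-7.04, 1.42, 9.88, 18.34, 26.8]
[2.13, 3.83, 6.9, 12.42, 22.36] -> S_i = 2.13*1.80^i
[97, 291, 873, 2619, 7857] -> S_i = 97*3^i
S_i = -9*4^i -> [-9, -36, -144, -576, -2304]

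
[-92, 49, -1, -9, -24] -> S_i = Random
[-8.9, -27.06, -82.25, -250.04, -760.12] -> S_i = -8.90*3.04^i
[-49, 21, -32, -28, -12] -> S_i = Random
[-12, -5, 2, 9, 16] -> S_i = -12 + 7*i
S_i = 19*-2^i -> [19, -38, 76, -152, 304]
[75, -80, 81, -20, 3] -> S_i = Random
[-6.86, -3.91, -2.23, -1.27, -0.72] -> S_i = -6.86*0.57^i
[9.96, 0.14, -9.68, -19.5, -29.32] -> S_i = 9.96 + -9.82*i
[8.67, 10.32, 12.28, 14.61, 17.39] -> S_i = 8.67*1.19^i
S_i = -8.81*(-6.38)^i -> [-8.81, 56.21, -358.61, 2287.9, -14596.83]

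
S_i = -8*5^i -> [-8, -40, -200, -1000, -5000]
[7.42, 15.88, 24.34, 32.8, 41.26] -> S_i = 7.42 + 8.46*i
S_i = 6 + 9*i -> [6, 15, 24, 33, 42]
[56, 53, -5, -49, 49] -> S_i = Random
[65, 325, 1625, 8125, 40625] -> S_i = 65*5^i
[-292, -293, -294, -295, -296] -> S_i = -292 + -1*i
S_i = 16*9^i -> [16, 144, 1296, 11664, 104976]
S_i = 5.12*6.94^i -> [5.12, 35.53, 246.6, 1711.39, 11877.03]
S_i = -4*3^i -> [-4, -12, -36, -108, -324]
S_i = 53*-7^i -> [53, -371, 2597, -18179, 127253]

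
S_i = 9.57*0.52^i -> [9.57, 4.98, 2.59, 1.35, 0.7]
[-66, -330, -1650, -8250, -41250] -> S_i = -66*5^i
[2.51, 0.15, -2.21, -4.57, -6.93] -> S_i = 2.51 + -2.36*i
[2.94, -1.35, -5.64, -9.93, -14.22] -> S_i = 2.94 + -4.29*i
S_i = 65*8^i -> [65, 520, 4160, 33280, 266240]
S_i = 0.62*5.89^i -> [0.62, 3.65, 21.51, 126.69, 746.2]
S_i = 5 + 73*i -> [5, 78, 151, 224, 297]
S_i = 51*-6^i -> [51, -306, 1836, -11016, 66096]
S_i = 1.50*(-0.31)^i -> [1.5, -0.46, 0.14, -0.04, 0.01]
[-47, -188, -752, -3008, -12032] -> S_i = -47*4^i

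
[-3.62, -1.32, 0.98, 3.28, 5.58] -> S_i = -3.62 + 2.30*i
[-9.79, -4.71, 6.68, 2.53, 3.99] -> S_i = Random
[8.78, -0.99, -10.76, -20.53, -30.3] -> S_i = 8.78 + -9.77*i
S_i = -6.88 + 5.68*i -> [-6.88, -1.2, 4.48, 10.16, 15.84]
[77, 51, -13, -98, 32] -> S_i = Random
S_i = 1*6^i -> [1, 6, 36, 216, 1296]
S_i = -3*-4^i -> [-3, 12, -48, 192, -768]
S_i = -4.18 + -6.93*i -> [-4.18, -11.11, -18.04, -24.97, -31.9]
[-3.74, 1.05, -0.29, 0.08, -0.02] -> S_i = -3.74*(-0.28)^i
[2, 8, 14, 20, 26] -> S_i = 2 + 6*i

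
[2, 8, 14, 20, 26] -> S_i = 2 + 6*i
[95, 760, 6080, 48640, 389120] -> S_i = 95*8^i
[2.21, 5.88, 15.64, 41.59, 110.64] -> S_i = 2.21*2.66^i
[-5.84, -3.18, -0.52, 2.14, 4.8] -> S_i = -5.84 + 2.66*i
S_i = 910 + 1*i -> [910, 911, 912, 913, 914]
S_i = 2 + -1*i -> [2, 1, 0, -1, -2]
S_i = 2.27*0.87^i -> [2.27, 1.97, 1.72, 1.49, 1.3]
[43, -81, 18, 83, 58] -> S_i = Random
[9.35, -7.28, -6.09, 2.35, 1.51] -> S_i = Random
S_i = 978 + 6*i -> [978, 984, 990, 996, 1002]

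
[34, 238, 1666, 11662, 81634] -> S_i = 34*7^i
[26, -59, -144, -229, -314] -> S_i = 26 + -85*i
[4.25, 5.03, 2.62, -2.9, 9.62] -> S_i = Random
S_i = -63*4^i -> [-63, -252, -1008, -4032, -16128]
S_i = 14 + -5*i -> [14, 9, 4, -1, -6]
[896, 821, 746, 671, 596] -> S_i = 896 + -75*i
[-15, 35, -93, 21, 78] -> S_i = Random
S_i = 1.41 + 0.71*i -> [1.41, 2.12, 2.83, 3.54, 4.25]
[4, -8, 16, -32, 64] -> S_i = 4*-2^i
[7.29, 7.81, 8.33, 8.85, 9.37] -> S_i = 7.29 + 0.52*i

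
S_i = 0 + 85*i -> [0, 85, 170, 255, 340]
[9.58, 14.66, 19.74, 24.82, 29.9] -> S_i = 9.58 + 5.08*i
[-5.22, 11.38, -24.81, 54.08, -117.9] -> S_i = -5.22*(-2.18)^i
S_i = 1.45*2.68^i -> [1.45, 3.89, 10.41, 27.91, 74.8]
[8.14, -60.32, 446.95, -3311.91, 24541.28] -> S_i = 8.14*(-7.41)^i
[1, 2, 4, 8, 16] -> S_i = 1*2^i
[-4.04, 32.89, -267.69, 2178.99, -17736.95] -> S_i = -4.04*(-8.14)^i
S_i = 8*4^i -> [8, 32, 128, 512, 2048]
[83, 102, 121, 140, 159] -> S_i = 83 + 19*i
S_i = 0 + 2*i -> [0, 2, 4, 6, 8]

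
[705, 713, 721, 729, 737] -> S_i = 705 + 8*i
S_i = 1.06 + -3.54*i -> [1.06, -2.48, -6.02, -9.56, -13.1]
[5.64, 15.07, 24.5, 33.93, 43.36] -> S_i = 5.64 + 9.43*i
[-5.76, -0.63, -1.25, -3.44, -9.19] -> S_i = Random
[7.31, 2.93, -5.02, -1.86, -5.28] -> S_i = Random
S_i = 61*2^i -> [61, 122, 244, 488, 976]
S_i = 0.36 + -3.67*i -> [0.36, -3.31, -6.98, -10.65, -14.32]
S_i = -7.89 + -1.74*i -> [-7.89, -9.63, -11.37, -13.11, -14.85]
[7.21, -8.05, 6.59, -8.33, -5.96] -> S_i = Random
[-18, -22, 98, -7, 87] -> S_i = Random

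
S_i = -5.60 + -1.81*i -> [-5.6, -7.41, -9.22, -11.03, -12.84]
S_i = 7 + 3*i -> [7, 10, 13, 16, 19]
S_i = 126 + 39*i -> [126, 165, 204, 243, 282]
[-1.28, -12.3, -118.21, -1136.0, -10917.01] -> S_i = -1.28*9.61^i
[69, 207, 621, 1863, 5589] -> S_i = 69*3^i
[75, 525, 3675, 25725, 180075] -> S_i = 75*7^i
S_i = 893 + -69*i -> [893, 824, 755, 686, 617]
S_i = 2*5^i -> [2, 10, 50, 250, 1250]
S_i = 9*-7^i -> [9, -63, 441, -3087, 21609]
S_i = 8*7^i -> [8, 56, 392, 2744, 19208]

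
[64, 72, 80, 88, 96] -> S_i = 64 + 8*i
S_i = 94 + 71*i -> [94, 165, 236, 307, 378]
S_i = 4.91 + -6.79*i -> [4.91, -1.88, -8.67, -15.46, -22.25]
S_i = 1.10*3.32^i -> [1.1, 3.65, 12.12, 40.25, 133.64]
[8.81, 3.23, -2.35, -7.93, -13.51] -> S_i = 8.81 + -5.58*i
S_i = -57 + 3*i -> [-57, -54, -51, -48, -45]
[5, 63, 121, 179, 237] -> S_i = 5 + 58*i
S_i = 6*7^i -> [6, 42, 294, 2058, 14406]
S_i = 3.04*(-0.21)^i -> [3.04, -0.64, 0.13, -0.03, 0.01]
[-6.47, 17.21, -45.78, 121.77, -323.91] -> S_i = -6.47*(-2.66)^i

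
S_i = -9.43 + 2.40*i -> [-9.43, -7.03, -4.63, -2.23, 0.17]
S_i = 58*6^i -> [58, 348, 2088, 12528, 75168]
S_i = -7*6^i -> [-7, -42, -252, -1512, -9072]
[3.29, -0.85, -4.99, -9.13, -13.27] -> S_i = 3.29 + -4.14*i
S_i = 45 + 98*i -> [45, 143, 241, 339, 437]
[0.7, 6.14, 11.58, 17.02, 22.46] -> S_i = 0.70 + 5.44*i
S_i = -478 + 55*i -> [-478, -423, -368, -313, -258]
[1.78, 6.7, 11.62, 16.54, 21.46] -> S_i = 1.78 + 4.92*i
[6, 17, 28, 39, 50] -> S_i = 6 + 11*i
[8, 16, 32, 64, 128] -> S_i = 8*2^i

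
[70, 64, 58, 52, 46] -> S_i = 70 + -6*i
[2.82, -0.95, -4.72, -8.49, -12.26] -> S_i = 2.82 + -3.77*i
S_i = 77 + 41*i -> [77, 118, 159, 200, 241]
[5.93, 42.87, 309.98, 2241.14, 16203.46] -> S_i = 5.93*7.23^i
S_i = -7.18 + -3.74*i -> [-7.18, -10.92, -14.66, -18.4, -22.14]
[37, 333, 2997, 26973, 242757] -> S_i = 37*9^i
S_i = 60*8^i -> [60, 480, 3840, 30720, 245760]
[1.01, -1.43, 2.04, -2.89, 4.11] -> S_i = 1.01*(-1.42)^i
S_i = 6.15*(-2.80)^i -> [6.15, -17.22, 48.22, -135.0, 378.01]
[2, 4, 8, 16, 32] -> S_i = 2*2^i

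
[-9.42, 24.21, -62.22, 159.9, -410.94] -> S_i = -9.42*(-2.57)^i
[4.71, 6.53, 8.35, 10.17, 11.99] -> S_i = 4.71 + 1.82*i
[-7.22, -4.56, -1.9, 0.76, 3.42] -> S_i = -7.22 + 2.66*i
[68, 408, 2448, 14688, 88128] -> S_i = 68*6^i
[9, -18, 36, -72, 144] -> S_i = 9*-2^i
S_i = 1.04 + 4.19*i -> [1.04, 5.23, 9.42, 13.61, 17.8]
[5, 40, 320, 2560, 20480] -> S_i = 5*8^i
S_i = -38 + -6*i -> [-38, -44, -50, -56, -62]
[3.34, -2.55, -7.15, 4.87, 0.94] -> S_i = Random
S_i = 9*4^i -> [9, 36, 144, 576, 2304]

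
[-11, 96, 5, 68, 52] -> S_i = Random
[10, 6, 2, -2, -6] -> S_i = 10 + -4*i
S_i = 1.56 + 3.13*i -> [1.56, 4.69, 7.82, 10.95, 14.08]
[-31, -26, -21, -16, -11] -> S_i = -31 + 5*i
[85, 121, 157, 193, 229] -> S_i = 85 + 36*i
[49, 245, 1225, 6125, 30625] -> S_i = 49*5^i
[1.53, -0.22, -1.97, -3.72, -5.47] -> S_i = 1.53 + -1.75*i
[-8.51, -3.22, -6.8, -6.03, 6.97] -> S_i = Random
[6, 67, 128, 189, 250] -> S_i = 6 + 61*i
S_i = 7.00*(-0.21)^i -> [7.0, -1.47, 0.31, -0.06, 0.01]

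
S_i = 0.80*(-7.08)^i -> [0.8, -5.66, 40.1, -283.92, 2010.12]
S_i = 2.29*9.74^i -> [2.29, 22.3, 217.25, 2115.98, 20609.68]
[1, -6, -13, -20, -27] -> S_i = 1 + -7*i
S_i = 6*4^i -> [6, 24, 96, 384, 1536]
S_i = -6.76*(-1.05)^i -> [-6.76, 7.1, -7.45, 7.83, -8.22]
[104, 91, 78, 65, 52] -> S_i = 104 + -13*i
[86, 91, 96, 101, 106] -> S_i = 86 + 5*i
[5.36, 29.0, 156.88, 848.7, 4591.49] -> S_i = 5.36*5.41^i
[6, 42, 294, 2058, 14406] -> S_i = 6*7^i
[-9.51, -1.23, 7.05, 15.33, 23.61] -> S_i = -9.51 + 8.28*i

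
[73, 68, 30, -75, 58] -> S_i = Random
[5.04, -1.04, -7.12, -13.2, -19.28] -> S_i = 5.04 + -6.08*i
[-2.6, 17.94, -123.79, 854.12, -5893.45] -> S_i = -2.60*(-6.90)^i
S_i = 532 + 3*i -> [532, 535, 538, 541, 544]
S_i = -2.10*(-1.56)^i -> [-2.1, 3.28, -5.11, 7.97, -12.44]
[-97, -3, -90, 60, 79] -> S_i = Random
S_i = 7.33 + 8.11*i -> [7.33, 15.44, 23.55, 31.66, 39.77]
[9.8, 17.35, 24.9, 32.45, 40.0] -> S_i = 9.80 + 7.55*i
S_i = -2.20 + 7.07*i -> [-2.2, 4.87, 11.94, 19.01, 26.08]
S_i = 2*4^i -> [2, 8, 32, 128, 512]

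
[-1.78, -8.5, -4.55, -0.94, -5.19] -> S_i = Random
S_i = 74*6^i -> [74, 444, 2664, 15984, 95904]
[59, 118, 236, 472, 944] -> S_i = 59*2^i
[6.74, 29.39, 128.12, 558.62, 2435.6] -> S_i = 6.74*4.36^i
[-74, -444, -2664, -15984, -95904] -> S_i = -74*6^i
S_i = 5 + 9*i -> [5, 14, 23, 32, 41]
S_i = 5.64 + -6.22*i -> [5.64, -0.58, -6.8, -13.02, -19.24]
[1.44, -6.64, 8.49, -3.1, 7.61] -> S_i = Random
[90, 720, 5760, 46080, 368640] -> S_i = 90*8^i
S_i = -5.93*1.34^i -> [-5.93, -7.95, -10.65, -14.27, -19.12]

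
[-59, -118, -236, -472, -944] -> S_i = -59*2^i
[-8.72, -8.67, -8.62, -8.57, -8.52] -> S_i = -8.72 + 0.05*i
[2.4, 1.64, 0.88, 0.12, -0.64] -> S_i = 2.40 + -0.76*i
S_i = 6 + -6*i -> [6, 0, -6, -12, -18]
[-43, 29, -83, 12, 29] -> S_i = Random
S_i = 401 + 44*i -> [401, 445, 489, 533, 577]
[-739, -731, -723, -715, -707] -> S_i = -739 + 8*i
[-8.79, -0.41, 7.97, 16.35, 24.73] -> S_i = -8.79 + 8.38*i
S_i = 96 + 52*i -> [96, 148, 200, 252, 304]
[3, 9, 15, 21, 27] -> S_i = 3 + 6*i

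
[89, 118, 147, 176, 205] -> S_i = 89 + 29*i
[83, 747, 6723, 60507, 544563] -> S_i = 83*9^i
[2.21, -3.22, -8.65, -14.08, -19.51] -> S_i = 2.21 + -5.43*i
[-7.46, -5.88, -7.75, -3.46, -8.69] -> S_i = Random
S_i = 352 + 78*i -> [352, 430, 508, 586, 664]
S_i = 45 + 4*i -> [45, 49, 53, 57, 61]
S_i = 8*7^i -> [8, 56, 392, 2744, 19208]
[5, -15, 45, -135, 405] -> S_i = 5*-3^i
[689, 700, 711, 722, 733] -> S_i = 689 + 11*i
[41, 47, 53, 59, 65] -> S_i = 41 + 6*i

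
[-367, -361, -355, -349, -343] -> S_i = -367 + 6*i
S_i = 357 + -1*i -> [357, 356, 355, 354, 353]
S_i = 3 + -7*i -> [3, -4, -11, -18, -25]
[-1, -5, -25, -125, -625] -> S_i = -1*5^i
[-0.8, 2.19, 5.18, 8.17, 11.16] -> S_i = -0.80 + 2.99*i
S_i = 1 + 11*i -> [1, 12, 23, 34, 45]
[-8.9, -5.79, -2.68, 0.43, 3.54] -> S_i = -8.90 + 3.11*i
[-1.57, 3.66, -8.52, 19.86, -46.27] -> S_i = -1.57*(-2.33)^i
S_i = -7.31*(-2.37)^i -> [-7.31, 17.32, -41.06, 97.31, -230.63]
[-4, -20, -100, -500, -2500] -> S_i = -4*5^i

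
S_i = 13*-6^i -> [13, -78, 468, -2808, 16848]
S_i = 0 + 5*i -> [0, 5, 10, 15, 20]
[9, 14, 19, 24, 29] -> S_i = 9 + 5*i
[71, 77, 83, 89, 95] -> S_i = 71 + 6*i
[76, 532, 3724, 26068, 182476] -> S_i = 76*7^i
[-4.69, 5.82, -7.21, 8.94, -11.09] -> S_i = -4.69*(-1.24)^i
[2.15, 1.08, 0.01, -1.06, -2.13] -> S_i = 2.15 + -1.07*i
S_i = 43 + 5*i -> [43, 48, 53, 58, 63]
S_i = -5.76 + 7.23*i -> [-5.76, 1.47, 8.7, 15.93, 23.16]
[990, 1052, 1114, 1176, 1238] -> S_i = 990 + 62*i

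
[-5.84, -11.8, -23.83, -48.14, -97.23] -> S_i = -5.84*2.02^i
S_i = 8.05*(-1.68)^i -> [8.05, -13.52, 22.72, -38.17, 64.13]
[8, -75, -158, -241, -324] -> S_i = 8 + -83*i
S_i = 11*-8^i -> [11, -88, 704, -5632, 45056]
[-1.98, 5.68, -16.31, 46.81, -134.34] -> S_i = -1.98*(-2.87)^i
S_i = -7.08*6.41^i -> [-7.08, -45.38, -290.9, -1864.69, -11952.68]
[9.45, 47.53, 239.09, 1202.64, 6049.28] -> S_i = 9.45*5.03^i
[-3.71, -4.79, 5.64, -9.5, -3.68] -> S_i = Random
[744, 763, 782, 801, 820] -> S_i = 744 + 19*i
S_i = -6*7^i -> [-6, -42, -294, -2058, -14406]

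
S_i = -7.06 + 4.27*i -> [-7.06, -2.79, 1.48, 5.75, 10.02]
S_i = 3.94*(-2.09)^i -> [3.94, -8.23, 17.21, -35.97, 75.18]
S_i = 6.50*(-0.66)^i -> [6.5, -4.29, 2.83, -1.87, 1.23]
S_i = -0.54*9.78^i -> [-0.54, -5.28, -51.65, -505.14, -4940.25]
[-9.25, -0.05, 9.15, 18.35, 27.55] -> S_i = -9.25 + 9.20*i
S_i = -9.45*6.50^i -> [-9.45, -61.42, -399.26, -2595.21, -16868.84]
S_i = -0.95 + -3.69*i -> [-0.95, -4.64, -8.33, -12.02, -15.71]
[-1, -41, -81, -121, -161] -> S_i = -1 + -40*i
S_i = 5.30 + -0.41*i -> [5.3, 4.89, 4.48, 4.07, 3.66]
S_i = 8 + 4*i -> [8, 12, 16, 20, 24]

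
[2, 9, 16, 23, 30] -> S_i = 2 + 7*i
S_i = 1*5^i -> [1, 5, 25, 125, 625]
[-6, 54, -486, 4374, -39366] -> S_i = -6*-9^i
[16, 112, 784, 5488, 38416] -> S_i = 16*7^i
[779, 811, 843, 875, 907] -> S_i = 779 + 32*i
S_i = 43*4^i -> [43, 172, 688, 2752, 11008]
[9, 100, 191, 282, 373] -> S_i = 9 + 91*i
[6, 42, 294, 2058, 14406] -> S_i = 6*7^i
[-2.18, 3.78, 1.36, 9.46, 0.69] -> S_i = Random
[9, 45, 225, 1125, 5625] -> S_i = 9*5^i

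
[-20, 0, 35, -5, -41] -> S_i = Random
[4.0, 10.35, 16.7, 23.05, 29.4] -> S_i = 4.00 + 6.35*i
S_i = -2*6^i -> [-2, -12, -72, -432, -2592]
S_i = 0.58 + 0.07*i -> [0.58, 0.65, 0.72, 0.79, 0.86]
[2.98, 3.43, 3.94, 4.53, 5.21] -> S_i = 2.98*1.15^i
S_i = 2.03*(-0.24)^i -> [2.03, -0.49, 0.12, -0.03, 0.01]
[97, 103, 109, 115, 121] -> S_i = 97 + 6*i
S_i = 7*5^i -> [7, 35, 175, 875, 4375]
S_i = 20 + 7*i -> [20, 27, 34, 41, 48]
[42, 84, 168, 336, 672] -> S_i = 42*2^i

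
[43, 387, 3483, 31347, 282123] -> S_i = 43*9^i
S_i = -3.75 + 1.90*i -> [-3.75, -1.85, 0.05, 1.95, 3.85]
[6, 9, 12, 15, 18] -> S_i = 6 + 3*i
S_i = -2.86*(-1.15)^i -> [-2.86, 3.29, -3.78, 4.35, -5.0]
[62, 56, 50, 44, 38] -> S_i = 62 + -6*i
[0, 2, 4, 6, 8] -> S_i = 0 + 2*i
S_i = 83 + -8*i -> [83, 75, 67, 59, 51]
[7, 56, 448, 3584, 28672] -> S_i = 7*8^i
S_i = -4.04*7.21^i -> [-4.04, -29.13, -210.02, -1514.21, -10917.48]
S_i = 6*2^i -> [6, 12, 24, 48, 96]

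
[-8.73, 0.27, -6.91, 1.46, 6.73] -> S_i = Random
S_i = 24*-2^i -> [24, -48, 96, -192, 384]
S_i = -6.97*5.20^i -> [-6.97, -36.24, -188.47, -980.04, -5096.2]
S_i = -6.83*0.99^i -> [-6.83, -6.76, -6.69, -6.63, -6.56]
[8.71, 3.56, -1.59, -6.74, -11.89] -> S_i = 8.71 + -5.15*i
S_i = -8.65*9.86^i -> [-8.65, -85.29, -840.95, -8291.76, -81756.78]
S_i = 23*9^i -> [23, 207, 1863, 16767, 150903]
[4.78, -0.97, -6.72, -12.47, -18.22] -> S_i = 4.78 + -5.75*i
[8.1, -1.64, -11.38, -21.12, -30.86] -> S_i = 8.10 + -9.74*i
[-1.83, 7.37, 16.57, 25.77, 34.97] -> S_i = -1.83 + 9.20*i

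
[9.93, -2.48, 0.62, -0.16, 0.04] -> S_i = 9.93*(-0.25)^i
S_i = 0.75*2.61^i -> [0.75, 1.96, 5.11, 13.33, 34.8]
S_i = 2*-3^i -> [2, -6, 18, -54, 162]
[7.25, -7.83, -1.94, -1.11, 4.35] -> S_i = Random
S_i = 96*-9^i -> [96, -864, 7776, -69984, 629856]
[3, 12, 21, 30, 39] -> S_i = 3 + 9*i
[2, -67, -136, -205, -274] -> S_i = 2 + -69*i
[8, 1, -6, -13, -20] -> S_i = 8 + -7*i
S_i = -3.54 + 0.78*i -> [-3.54, -2.76, -1.98, -1.2, -0.42]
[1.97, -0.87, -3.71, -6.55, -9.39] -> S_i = 1.97 + -2.84*i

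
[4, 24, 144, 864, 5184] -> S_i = 4*6^i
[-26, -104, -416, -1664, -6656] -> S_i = -26*4^i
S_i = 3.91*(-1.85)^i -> [3.91, -7.23, 13.38, -24.76, 45.8]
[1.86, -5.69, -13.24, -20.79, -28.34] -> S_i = 1.86 + -7.55*i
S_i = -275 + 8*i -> [-275, -267, -259, -251, -243]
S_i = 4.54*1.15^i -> [4.54, 5.22, 6.0, 6.9, 7.94]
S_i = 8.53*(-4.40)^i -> [8.53, -37.53, 165.14, -726.62, 3197.13]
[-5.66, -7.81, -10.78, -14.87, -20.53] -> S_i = -5.66*1.38^i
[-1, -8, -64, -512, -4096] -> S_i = -1*8^i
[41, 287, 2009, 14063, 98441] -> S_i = 41*7^i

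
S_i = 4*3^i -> [4, 12, 36, 108, 324]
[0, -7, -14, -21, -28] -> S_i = 0 + -7*i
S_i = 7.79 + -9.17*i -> [7.79, -1.38, -10.55, -19.72, -28.89]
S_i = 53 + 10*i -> [53, 63, 73, 83, 93]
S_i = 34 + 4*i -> [34, 38, 42, 46, 50]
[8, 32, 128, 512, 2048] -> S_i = 8*4^i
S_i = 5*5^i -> [5, 25, 125, 625, 3125]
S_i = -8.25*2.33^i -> [-8.25, -19.22, -44.79, -104.36, -243.15]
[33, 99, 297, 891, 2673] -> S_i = 33*3^i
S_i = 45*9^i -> [45, 405, 3645, 32805, 295245]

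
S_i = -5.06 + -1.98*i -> [-5.06, -7.04, -9.02, -11.0, -12.98]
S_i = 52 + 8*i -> [52, 60, 68, 76, 84]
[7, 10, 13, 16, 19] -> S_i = 7 + 3*i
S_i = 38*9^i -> [38, 342, 3078, 27702, 249318]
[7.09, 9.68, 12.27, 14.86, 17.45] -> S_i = 7.09 + 2.59*i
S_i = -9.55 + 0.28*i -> [-9.55, -9.27, -8.99, -8.71, -8.43]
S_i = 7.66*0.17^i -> [7.66, 1.3, 0.22, 0.04, 0.01]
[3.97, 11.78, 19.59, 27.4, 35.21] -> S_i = 3.97 + 7.81*i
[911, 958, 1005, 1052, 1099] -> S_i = 911 + 47*i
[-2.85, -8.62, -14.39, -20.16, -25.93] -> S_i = -2.85 + -5.77*i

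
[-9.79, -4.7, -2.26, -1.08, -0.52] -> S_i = -9.79*0.48^i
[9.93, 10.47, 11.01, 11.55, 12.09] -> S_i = 9.93 + 0.54*i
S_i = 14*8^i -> [14, 112, 896, 7168, 57344]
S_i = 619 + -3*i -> [619, 616, 613, 610, 607]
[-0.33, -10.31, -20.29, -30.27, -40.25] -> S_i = -0.33 + -9.98*i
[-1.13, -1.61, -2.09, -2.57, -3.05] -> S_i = -1.13 + -0.48*i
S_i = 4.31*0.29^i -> [4.31, 1.25, 0.36, 0.11, 0.03]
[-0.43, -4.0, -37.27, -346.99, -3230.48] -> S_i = -0.43*9.31^i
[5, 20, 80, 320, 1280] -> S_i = 5*4^i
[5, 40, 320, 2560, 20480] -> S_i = 5*8^i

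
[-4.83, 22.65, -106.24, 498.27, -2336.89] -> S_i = -4.83*(-4.69)^i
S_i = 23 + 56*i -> [23, 79, 135, 191, 247]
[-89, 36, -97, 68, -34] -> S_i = Random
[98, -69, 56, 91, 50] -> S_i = Random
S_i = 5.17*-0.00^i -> [5.17, -0.0, 0.0, -0.0, 0.0]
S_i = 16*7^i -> [16, 112, 784, 5488, 38416]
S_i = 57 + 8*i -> [57, 65, 73, 81, 89]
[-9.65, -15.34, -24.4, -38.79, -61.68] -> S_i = -9.65*1.59^i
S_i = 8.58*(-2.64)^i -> [8.58, -22.65, 59.8, -157.87, 416.78]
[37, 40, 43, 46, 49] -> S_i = 37 + 3*i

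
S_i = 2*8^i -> [2, 16, 128, 1024, 8192]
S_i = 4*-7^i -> [4, -28, 196, -1372, 9604]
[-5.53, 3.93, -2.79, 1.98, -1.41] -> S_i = -5.53*(-0.71)^i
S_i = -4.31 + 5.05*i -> [-4.31, 0.74, 5.79, 10.84, 15.89]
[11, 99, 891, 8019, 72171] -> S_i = 11*9^i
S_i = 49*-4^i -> [49, -196, 784, -3136, 12544]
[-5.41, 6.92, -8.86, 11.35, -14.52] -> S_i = -5.41*(-1.28)^i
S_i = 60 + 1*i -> [60, 61, 62, 63, 64]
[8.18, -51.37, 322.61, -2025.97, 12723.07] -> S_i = 8.18*(-6.28)^i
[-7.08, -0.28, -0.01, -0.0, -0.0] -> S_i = -7.08*0.04^i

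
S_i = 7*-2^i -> [7, -14, 28, -56, 112]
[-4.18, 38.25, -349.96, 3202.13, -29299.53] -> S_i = -4.18*(-9.15)^i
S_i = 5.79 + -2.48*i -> [5.79, 3.31, 0.83, -1.65, -4.13]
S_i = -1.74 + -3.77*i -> [-1.74, -5.51, -9.28, -13.05, -16.82]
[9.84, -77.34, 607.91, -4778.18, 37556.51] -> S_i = 9.84*(-7.86)^i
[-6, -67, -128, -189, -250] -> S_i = -6 + -61*i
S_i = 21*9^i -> [21, 189, 1701, 15309, 137781]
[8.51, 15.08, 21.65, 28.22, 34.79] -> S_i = 8.51 + 6.57*i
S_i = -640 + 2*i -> [-640, -638, -636, -634, -632]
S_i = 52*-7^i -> [52, -364, 2548, -17836, 124852]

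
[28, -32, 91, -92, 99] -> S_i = Random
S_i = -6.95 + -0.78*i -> [-6.95, -7.73, -8.51, -9.29, -10.07]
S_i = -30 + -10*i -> [-30, -40, -50, -60, -70]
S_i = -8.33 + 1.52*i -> [-8.33, -6.81, -5.29, -3.77, -2.25]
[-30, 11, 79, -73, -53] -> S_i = Random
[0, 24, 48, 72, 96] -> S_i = 0 + 24*i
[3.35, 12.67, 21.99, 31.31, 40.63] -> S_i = 3.35 + 9.32*i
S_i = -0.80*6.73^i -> [-0.8, -5.38, -36.23, -243.86, -1641.16]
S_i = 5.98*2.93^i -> [5.98, 17.52, 51.34, 150.42, 440.73]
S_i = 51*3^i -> [51, 153, 459, 1377, 4131]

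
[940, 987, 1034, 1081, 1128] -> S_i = 940 + 47*i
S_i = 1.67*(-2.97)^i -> [1.67, -4.96, 14.73, -43.75, 129.94]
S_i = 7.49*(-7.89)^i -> [7.49, -59.1, 466.27, -3678.86, 29026.18]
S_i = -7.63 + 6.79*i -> [-7.63, -0.84, 5.95, 12.74, 19.53]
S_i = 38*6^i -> [38, 228, 1368, 8208, 49248]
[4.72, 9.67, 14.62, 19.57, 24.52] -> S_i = 4.72 + 4.95*i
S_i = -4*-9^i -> [-4, 36, -324, 2916, -26244]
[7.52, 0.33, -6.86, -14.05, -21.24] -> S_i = 7.52 + -7.19*i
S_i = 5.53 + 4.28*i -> [5.53, 9.81, 14.09, 18.37, 22.65]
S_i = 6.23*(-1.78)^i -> [6.23, -11.09, 19.74, -35.14, 62.54]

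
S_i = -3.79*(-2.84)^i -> [-3.79, 10.76, -30.57, 86.81, -246.55]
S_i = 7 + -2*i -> [7, 5, 3, 1, -1]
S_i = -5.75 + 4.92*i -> [-5.75, -0.83, 4.09, 9.01, 13.93]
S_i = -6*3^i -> [-6, -18, -54, -162, -486]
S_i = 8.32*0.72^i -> [8.32, 5.99, 4.31, 3.11, 2.24]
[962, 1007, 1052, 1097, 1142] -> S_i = 962 + 45*i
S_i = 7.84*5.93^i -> [7.84, 46.49, 275.69, 1634.86, 9694.71]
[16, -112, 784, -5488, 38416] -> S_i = 16*-7^i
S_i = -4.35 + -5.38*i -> [-4.35, -9.73, -15.11, -20.49, -25.87]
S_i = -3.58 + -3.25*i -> [-3.58, -6.83, -10.08, -13.33, -16.58]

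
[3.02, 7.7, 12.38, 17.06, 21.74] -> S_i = 3.02 + 4.68*i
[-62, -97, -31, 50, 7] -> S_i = Random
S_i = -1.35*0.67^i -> [-1.35, -0.9, -0.61, -0.41, -0.27]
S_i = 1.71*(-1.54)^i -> [1.71, -2.63, 4.06, -6.25, 9.62]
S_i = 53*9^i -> [53, 477, 4293, 38637, 347733]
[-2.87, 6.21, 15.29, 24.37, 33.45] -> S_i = -2.87 + 9.08*i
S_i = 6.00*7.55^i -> [6.0, 45.3, 342.02, 2582.21, 19495.71]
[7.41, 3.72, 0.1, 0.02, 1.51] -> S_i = Random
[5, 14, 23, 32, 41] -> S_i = 5 + 9*i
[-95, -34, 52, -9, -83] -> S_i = Random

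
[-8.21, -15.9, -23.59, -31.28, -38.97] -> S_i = -8.21 + -7.69*i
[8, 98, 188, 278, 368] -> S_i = 8 + 90*i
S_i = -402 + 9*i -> [-402, -393, -384, -375, -366]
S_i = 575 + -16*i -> [575, 559, 543, 527, 511]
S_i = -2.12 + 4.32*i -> [-2.12, 2.2, 6.52, 10.84, 15.16]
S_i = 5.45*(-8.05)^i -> [5.45, -43.87, 353.17, -2843.05, 22886.53]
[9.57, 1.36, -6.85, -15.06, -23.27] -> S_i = 9.57 + -8.21*i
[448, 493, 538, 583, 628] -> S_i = 448 + 45*i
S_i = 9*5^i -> [9, 45, 225, 1125, 5625]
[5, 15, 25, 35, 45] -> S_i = 5 + 10*i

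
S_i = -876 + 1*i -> [-876, -875, -874, -873, -872]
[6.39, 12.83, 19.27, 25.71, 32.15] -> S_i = 6.39 + 6.44*i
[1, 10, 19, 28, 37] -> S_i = 1 + 9*i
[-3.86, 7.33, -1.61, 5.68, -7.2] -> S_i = Random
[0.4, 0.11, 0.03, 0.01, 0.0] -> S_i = 0.40*0.28^i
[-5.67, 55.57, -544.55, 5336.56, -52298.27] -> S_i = -5.67*(-9.80)^i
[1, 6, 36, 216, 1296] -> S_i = 1*6^i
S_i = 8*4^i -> [8, 32, 128, 512, 2048]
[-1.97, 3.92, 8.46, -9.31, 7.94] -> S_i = Random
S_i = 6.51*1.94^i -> [6.51, 12.63, 24.5, 47.53, 92.21]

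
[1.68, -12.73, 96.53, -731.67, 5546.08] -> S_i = 1.68*(-7.58)^i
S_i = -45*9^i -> [-45, -405, -3645, -32805, -295245]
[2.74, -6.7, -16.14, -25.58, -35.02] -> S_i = 2.74 + -9.44*i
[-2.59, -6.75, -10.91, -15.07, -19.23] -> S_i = -2.59 + -4.16*i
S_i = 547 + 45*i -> [547, 592, 637, 682, 727]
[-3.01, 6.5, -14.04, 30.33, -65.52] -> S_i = -3.01*(-2.16)^i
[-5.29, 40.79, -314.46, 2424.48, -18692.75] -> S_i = -5.29*(-7.71)^i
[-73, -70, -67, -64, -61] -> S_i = -73 + 3*i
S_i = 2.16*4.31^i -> [2.16, 9.31, 40.12, 172.94, 745.35]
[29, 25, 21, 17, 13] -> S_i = 29 + -4*i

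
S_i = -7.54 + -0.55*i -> [-7.54, -8.09, -8.64, -9.19, -9.74]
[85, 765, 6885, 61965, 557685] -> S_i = 85*9^i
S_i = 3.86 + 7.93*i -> [3.86, 11.79, 19.72, 27.65, 35.58]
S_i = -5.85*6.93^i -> [-5.85, -40.54, -280.95, -1946.95, -13492.39]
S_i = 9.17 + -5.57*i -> [9.17, 3.6, -1.97, -7.54, -13.11]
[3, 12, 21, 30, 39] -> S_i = 3 + 9*i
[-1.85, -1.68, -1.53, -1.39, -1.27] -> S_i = -1.85*0.91^i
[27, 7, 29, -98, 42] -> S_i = Random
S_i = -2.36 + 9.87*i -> [-2.36, 7.51, 17.38, 27.25, 37.12]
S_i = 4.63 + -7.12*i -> [4.63, -2.49, -9.61, -16.73, -23.85]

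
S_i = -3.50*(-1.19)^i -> [-3.5, 4.16, -4.96, 5.9, -7.02]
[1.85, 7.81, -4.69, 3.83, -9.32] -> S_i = Random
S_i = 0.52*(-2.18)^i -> [0.52, -1.13, 2.47, -5.39, 11.74]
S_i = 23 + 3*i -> [23, 26, 29, 32, 35]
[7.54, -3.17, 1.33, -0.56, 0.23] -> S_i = 7.54*(-0.42)^i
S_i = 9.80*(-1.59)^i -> [9.8, -15.58, 24.78, -39.39, 62.63]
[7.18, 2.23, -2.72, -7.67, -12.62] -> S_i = 7.18 + -4.95*i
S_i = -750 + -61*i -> [-750, -811, -872, -933, -994]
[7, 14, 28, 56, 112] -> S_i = 7*2^i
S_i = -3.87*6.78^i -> [-3.87, -26.24, -177.9, -1206.15, -8177.67]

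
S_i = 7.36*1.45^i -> [7.36, 10.67, 15.47, 22.44, 32.53]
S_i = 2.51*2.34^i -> [2.51, 5.87, 13.74, 32.16, 75.26]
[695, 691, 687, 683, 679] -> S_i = 695 + -4*i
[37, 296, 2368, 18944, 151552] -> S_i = 37*8^i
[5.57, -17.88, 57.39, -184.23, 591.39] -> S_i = 5.57*(-3.21)^i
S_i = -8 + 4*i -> [-8, -4, 0, 4, 8]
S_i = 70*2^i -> [70, 140, 280, 560, 1120]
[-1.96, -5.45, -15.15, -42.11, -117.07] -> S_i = -1.96*2.78^i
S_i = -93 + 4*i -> [-93, -89, -85, -81, -77]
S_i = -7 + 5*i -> [-7, -2, 3, 8, 13]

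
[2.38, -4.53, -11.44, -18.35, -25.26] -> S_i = 2.38 + -6.91*i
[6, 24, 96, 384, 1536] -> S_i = 6*4^i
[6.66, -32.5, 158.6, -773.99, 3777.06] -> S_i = 6.66*(-4.88)^i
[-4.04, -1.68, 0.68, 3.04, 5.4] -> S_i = -4.04 + 2.36*i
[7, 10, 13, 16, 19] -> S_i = 7 + 3*i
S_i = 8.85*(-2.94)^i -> [8.85, -26.02, 76.5, -224.9, 661.2]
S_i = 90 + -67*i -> [90, 23, -44, -111, -178]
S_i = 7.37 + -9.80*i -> [7.37, -2.43, -12.23, -22.03, -31.83]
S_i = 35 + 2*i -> [35, 37, 39, 41, 43]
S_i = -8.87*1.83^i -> [-8.87, -16.23, -29.7, -54.36, -99.48]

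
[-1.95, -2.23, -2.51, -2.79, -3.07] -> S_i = -1.95 + -0.28*i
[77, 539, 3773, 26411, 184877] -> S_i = 77*7^i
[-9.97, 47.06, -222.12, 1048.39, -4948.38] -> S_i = -9.97*(-4.72)^i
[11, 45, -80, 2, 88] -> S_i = Random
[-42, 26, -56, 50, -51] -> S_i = Random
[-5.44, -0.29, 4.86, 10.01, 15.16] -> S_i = -5.44 + 5.15*i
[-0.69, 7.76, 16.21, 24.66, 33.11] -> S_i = -0.69 + 8.45*i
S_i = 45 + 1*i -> [45, 46, 47, 48, 49]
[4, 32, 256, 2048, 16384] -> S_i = 4*8^i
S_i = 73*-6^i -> [73, -438, 2628, -15768, 94608]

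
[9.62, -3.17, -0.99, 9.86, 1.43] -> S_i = Random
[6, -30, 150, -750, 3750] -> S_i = 6*-5^i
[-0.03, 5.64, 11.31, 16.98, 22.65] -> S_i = -0.03 + 5.67*i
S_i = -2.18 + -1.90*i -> [-2.18, -4.08, -5.98, -7.88, -9.78]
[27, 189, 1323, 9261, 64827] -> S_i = 27*7^i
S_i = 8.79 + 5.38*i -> [8.79, 14.17, 19.55, 24.93, 30.31]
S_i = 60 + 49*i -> [60, 109, 158, 207, 256]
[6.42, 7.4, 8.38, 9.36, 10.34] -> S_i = 6.42 + 0.98*i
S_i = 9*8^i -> [9, 72, 576, 4608, 36864]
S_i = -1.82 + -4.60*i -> [-1.82, -6.42, -11.02, -15.62, -20.22]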